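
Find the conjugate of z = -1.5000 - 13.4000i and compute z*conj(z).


z_bar = -1.5000 + 13.4000i
z*z_bar = (-1.5)^2 + (-13.4)^2 = 2.25 + 179.56 = 181.81

z_bar = -1.5000 + 13.4000i, z*z_bar = 181.81


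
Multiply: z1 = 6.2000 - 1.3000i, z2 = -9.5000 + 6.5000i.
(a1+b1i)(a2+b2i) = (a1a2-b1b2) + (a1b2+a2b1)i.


Real = 6.2*(-9.5) - (-1.3)*6.5 = -58.9 - (-8.45) = -50.45
Imag = 6.2*6.5 - (9.5)*(-1.3) = 40.3 + 12.35 = 52.65

-50.4500 + 52.6500i


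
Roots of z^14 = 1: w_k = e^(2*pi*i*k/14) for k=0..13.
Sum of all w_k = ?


The sum of all 14th roots of unity is 0.
Geometric series: (1 - w^14)/(1 - w) = (1-1)/(1-w) = 0 since w^14 = 1, w ≠ 1.
Alternatively: coefficient of z^13 in z^14 - 1 is 0.

0


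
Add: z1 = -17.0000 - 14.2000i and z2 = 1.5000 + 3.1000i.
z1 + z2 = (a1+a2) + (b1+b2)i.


Real: -17 + 1.5 = -15.5
Imag: -14.2 + 3.1 = -11.1

-15.5000 - 11.1000i


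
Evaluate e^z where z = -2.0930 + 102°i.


e^-2.0930 = 0.1233
cos(102°) = -0.2079
sin(102°) = 0.9781
Real = 0.1233*(-0.2079) = -0.0256
Imag = 0.1233*0.9781 = 0.1206

-0.0256 + 0.1206i


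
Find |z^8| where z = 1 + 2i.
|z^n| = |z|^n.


|z| = sqrt(1+4) = sqrt(5) = 2.2361
|z^8| = |z|^8 = (sqrt(5))^8 = 5^4 = 625

|z^8| = 625


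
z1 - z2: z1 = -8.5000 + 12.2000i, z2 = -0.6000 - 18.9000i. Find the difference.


Real: -8.5 + 0.6 = -7.9
Imag: 12.2 + 18.9 = 31.1

-7.9000 + 31.1000i


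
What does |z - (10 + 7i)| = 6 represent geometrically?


|z - z0| = r is a circle with center z0 and radius r.
Center = (10, 7), radius = 6

Circle with center (10, 7) and radius 6


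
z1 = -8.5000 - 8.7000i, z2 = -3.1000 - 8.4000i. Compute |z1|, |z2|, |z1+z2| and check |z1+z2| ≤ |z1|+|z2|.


|z1| = sqrt((-8.5)^2 + (-8.7)^2) = sqrt(147.94) = 12.1631
|z2| = sqrt((-3.1)^2 + (-8.4)^2) = sqrt(80.17) = 8.9538
z1+z2 = -11.6000 - 17.1000i
|z1+z2| = sqrt(426.97) = 20.6633
|z1|+|z2| = 12.1631 + 8.9538 = 21.1169

|z1+z2| = 20.6633 ≤ |z1|+|z2| = 21.1169 (verified)


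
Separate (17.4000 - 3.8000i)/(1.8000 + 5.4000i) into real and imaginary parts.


Multiply by conjugate: (17.4000 - 3.8000i)(1.8000 - 5.4000i) / (1.8^2 + 5.4^2)
Numerator real = 17.4*1.8 - (3.8)*5.4 = 10.8
Numerator imag = -3.8*1.8 - 17.4*5.4 = -100.8
Denominator = 32.4
Re(z) = 10.8/32.4 = 0.3333
Im(z) = -100.8/32.4 = -3.1111

Re(z) = 0.3333, Im(z) = -3.1111


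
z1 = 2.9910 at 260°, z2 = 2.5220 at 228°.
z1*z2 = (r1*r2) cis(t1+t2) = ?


r = 2.9910 * 2.5220 = 7.5433
theta = 260° + 228° = 488° = 128° (mod 360)

7.5433 cis(128°)


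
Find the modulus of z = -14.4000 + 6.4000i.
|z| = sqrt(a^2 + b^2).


|z| = sqrt((-14.4)^2 + 6.4^2) = sqrt(207.36 + 40.96) = sqrt(248.32) = 15.7582

|z| = 15.7582


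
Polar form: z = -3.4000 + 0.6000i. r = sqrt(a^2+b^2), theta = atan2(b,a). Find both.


r = sqrt(11.56+0.36) = sqrt(11.92) = 3.4525
theta = atan2(0.6, -3.4) = 169.9920 degrees

r = 3.4525, theta = 169.9920 degrees


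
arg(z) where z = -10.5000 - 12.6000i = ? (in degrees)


Re = -10.5, Im = -12.6
arg = atan2(-12.6, -10.5) = -129.8056 degrees

arg(z) = -129.8056 degrees


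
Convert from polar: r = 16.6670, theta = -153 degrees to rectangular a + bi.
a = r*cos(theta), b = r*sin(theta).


a = 16.6670*cos(-153°) = 16.6670*(-0.891007) = -14.8504
b = 16.6670*sin(-153°) = 16.6670*(-0.45399) = -7.5667

-14.8504 - 7.5667i


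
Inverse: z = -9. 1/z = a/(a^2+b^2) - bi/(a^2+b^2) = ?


|z|^2 = 81+0 = 81
1/z = (-9 - 0i)/81

1/z = -0.1111 + 0i


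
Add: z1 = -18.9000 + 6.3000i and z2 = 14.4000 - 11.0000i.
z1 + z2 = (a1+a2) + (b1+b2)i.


Real: -18.9 + 14.4 = -4.5
Imag: 6.3 - 11 = -4.7

-4.5000 - 4.7000i


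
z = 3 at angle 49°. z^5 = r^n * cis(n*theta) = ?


r^5 = 3^5 = 243
n*theta = 5*49° = 245° = 245° (mod 360)
a = 243*cos(245°) = -102.6962
b = 243*sin(245°) = -220.2328

243 cis(245°) = -102.6962 - 220.2328i


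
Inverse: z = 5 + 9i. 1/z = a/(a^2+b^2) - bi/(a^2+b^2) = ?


|z|^2 = 25+81 = 106
1/z = (5 - 9i)/106

1/z = 0.0472 - 0.0849i


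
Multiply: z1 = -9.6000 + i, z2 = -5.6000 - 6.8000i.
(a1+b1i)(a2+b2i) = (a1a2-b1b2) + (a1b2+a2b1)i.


Real = -9.6*(-5.6) - 1*(-6.8) = 53.76 - (-6.8) = 60.56
Imag = -9.6*(-6.8) - (5.6)*1 = 65.28 - (5.6) = 59.68

60.5600 + 59.6800i


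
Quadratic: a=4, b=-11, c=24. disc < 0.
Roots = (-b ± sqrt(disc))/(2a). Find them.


disc = (-11)^2 - 4*4*24 = 121 - 384 = -263
sqrt(|disc|) = sqrt(263) = 16.2173
Real part = 11/(2*4) = 1.3750
Imag part = 16.2173/(2*4) = 2.0272

1.3750 ± 2.0272i


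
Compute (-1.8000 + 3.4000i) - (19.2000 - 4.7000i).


Real: -1.8 - 19.2 = -21
Imag: 3.4 + 4.7 = 8.1

-21.0000 + 8.1000i


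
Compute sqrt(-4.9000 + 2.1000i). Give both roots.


|z| = sqrt(24.01+4.41) = 5.3310
sqrt((|z|+a)/2) = sqrt((5.3310+(-4.9))/2) = sqrt(0.2155) = 0.4642
sqrt((|z|-a)/2) = sqrt((5.3310-(-4.9))/2) = sqrt(5.1155) = 2.2618

±(0.4642 + 2.2618i) i.e. 0.4642 + 2.2618i and -0.4642 - 2.2618i


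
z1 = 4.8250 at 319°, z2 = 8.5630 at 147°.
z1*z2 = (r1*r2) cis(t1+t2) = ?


r = 4.8250 * 8.5630 = 41.3165
theta = 319° + 147° = 466° = 106° (mod 360)

41.3165 cis(106°)


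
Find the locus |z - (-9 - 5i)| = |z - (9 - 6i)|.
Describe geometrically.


Equal distances means the locus is the perpendicular bisector of z1 and z2.
Midpoint = ((-9+9)/2, (-5+(-6))/2) = (0, -5.5000)

Perpendicular bisector through (0, -5.5000)


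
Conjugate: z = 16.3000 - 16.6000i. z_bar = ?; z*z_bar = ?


z_bar = 16.3000 + 16.6000i
z*z_bar = 16.3^2 + (-16.6)^2 = 265.69 + 275.56 = 541.25

z_bar = 16.3000 + 16.6000i, z*z_bar = 541.25


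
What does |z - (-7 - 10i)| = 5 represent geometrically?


|z - z0| = r is a circle with center z0 and radius r.
Center = (-7, -10), radius = 5

Circle with center (-7, -10) and radius 5


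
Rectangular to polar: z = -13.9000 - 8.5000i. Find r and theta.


r = sqrt(193.21+72.25) = sqrt(265.46) = 16.2929
theta = atan2(-8.5, -13.9) = -148.5538 degrees

r = 16.2929, theta = -148.5538 degrees


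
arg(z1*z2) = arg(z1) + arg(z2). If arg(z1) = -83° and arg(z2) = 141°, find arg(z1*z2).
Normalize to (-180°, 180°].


arg(z1*z2) = -83° + 141° = 58°
Normalized to (-180°, 180°]: 58°

58°


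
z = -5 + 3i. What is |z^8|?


|z| = sqrt(25+9) = sqrt(34) = 5.8310
|z^8| = |z|^8 = (sqrt(34))^8 = 34^4 = 1336336

|z^8| = 1336336


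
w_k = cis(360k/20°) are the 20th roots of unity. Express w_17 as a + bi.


Angle = 360*17/20 = 306°
a = cos(306°) = 0.5878
b = sin(306°) = -0.8090

0.5878 - 0.8090i


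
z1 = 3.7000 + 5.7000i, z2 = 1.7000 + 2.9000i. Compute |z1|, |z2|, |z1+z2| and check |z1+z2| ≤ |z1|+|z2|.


|z1| = sqrt(3.7^2 + 5.7^2) = sqrt(46.18) = 6.7956
|z2| = sqrt(1.7^2 + 2.9^2) = sqrt(11.3) = 3.3615
z1+z2 = 5.4000 + 8.6000i
|z1+z2| = sqrt(103.12) = 10.1548
|z1|+|z2| = 6.7956 + 3.3615 = 10.1571

|z1+z2| = 10.1548 ≤ |z1|+|z2| = 10.1571 (verified)


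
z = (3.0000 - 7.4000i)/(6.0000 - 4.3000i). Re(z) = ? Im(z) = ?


Multiply by conjugate: (3.0000 - 7.4000i)(6.0000 + 4.3000i) / (6^2 + (-4.3)^2)
Numerator real = 3*6 - (7.4)*(-4.3) = 49.82
Numerator imag = -7.4*6 - 3*(-4.3) = -31.5
Denominator = 54.49
Re(z) = 49.82/54.49 = 0.9143
Im(z) = -31.5/54.49 = -0.5781

Re(z) = 0.9143, Im(z) = -0.5781


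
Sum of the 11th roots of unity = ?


The sum of all 11th roots of unity is 0.
Geometric series: (1 - w^11)/(1 - w) = (1-1)/(1-w) = 0 since w^11 = 1, w ≠ 1.
Alternatively: coefficient of z^10 in z^11 - 1 is 0.

0


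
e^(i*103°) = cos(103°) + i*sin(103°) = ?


cos(103°) = -0.2250
sin(103°) = 0.9744

e^(i*103°) = -0.2250 + 0.9744i


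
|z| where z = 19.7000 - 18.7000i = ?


|z| = sqrt(19.7^2 + (-18.7)^2) = sqrt(388.09 + 349.69) = sqrt(737.78) = 27.1621

|z| = 27.1621


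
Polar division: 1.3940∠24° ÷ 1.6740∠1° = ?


r = 1.3940 / 1.6740 = 0.8327
theta = 24° - 1° = 23° = 23° (mod 360)

0.8327 cis(23°)


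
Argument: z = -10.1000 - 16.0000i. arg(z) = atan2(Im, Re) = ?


Re = -10.1, Im = -16
arg = atan2(-16, -10.1) = -122.2622 degrees

arg(z) = -122.2622 degrees


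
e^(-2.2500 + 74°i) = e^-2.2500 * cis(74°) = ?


e^-2.2500 = 0.1054
cos(74°) = 0.27564
sin(74°) = 0.9613
Real = 0.1054*0.27564 = 0.0291
Imag = 0.1054*0.9613 = 0.1013

0.0291 + 0.1013i


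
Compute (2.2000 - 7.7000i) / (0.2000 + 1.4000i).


Conjugate of z2 = 0.2000 - 1.4000i
Numerator: (2.2000 - 7.7000i)(0.2000 - 1.4000i) = -10.3400 - 4.6200i
Denominator: 0.2^2 + 1.4^2 = 2
Result = (-10.3400 - 4.6200i)/2

-5.1700 - 2.3100i


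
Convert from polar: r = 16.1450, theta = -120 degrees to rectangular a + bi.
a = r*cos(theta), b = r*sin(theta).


a = 16.1450*cos(-120°) = 16.1450*(-0.5) = -8.0725
b = 16.1450*sin(-120°) = 16.1450*(-0.866025) = -13.9820

-8.0725 - 13.9820i


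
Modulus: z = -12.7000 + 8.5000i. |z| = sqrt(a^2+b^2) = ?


|z| = sqrt((-12.7)^2 + 8.5^2) = sqrt(161.29 + 72.25) = sqrt(233.54) = 15.2820

|z| = 15.2820


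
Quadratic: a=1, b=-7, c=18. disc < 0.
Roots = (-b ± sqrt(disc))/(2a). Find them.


disc = (-7)^2 - 4*1*18 = 49 - 72 = -23
sqrt(|disc|) = sqrt(23) = 4.7958
Real part = 7/(2*1) = 3.5000
Imag part = 4.7958/(2*1) = 2.3979

3.5000 ± 2.3979i


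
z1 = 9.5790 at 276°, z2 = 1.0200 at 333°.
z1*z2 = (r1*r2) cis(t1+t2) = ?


r = 9.5790 * 1.0200 = 9.7706
theta = 276° + 333° = 609° = 249° (mod 360)

9.7706 cis(249°)


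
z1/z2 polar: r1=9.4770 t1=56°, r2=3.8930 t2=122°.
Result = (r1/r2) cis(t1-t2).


r = 9.4770 / 3.8930 = 2.4344
theta = 56° - 122° = -66° = 294° (mod 360)

2.4344 cis(294°)


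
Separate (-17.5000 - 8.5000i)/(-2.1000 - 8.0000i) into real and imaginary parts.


Multiply by conjugate: (-17.5000 - 8.5000i)(-2.1000 + 8.0000i) / ((-2.1)^2 + (-8)^2)
Numerator real = -17.5*(-2.1) - (8.5)*(-8) = 104.75
Numerator imag = -8.5*(-2.1) - (-17.5)*(-8) = -122.15
Denominator = 68.41
Re(z) = 104.75/68.41 = 1.5312
Im(z) = -122.15/68.41 = -1.7856

Re(z) = 1.5312, Im(z) = -1.7856


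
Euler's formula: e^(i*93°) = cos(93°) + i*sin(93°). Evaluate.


cos(93°) = -0.0523
sin(93°) = 0.9986

e^(i*93°) = -0.0523 + 0.9986i


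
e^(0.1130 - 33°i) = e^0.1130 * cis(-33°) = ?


e^0.1130 = 1.1196
cos(-33°) = 0.8387
sin(-33°) = -0.54464
Real = 1.1196*0.8387 = 0.9390
Imag = 1.1196*(-0.54464) = -0.6098

0.9390 - 0.6098i


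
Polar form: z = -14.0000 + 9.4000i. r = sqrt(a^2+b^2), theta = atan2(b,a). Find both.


r = sqrt(196+88.36) = sqrt(284.36) = 16.8630
theta = atan2(9.4, -14) = 146.1215 degrees

r = 16.8630, theta = 146.1215 degrees


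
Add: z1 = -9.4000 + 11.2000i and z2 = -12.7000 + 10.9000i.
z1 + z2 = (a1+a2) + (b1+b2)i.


Real: -9.4 - 12.7 = -22.1
Imag: 11.2 + 10.9 = 22.1

-22.1000 + 22.1000i


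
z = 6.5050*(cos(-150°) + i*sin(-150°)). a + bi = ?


a = 6.5050*cos(-150°) = 6.5050*(-0.86603) = -5.6335
b = 6.5050*sin(-150°) = 6.5050*(-0.5) = -3.2525

-5.6335 - 3.2525i


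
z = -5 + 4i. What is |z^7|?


|z| = sqrt(25+16) = sqrt(41) = 6.4031
|z^7| = |z|^7 = (sqrt(41))^7 = 41^3 * sqrt(41) = 68921*sqrt(41)

|z^7| = 68921*sqrt(41) ≈ 441309.7256


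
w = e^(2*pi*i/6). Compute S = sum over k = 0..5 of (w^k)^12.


The roots are w_k = w^k with w = e^(2*pi*i/6), and (w^k)^12 = (w^12)^k.
So S = 1 + u + u^2 + ... + u^(5) with u = w^12.
12 = 2*6 + 0, so 12 is a multiple of 6 and u = (w^6)^2 = 1.
Every one of the 6 terms equals 1: S = 6

S = 6


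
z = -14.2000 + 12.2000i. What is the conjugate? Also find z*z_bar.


z_bar = -14.2000 - 12.2000i
z*z_bar = (-14.2)^2 + 12.2^2 = 201.64 + 148.84 = 350.48

z_bar = -14.2000 - 12.2000i, z*z_bar = 350.48


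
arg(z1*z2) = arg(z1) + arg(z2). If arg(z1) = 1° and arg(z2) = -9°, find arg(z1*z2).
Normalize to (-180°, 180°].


arg(z1*z2) = 1° - 9° = -8°
Normalized to (-180°, 180°]: -8°

-8°


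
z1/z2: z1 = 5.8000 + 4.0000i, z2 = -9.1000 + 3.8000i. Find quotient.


Conjugate of z2 = -9.1000 - 3.8000i
Numerator: (5.8000 + 4.0000i)(-9.1000 - 3.8000i) = -37.5800 - 58.4400i
Denominator: (-9.1)^2 + 3.8^2 = 97.25
Result = (-37.5800 - 58.4400i)/97.25

-0.3864 - 0.6009i


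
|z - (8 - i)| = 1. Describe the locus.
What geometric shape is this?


|z - z0| = r is a circle with center z0 and radius r.
Center = (8, -1), radius = 1

Circle with center (8, -1) and radius 1


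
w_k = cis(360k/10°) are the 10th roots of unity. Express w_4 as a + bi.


Angle = 360*4/10 = 144°
a = cos(144°) = -0.8090
b = sin(144°) = 0.5878

-0.8090 + 0.5878i


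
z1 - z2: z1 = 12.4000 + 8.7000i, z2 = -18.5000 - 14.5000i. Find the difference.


Real: 12.4 + 18.5 = 30.9
Imag: 8.7 + 14.5 = 23.2

30.9000 + 23.2000i


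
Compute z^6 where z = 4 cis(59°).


r^6 = 4^6 = 4096
n*theta = 6*59° = 354° = 354° (mod 360)
a = 4096*cos(354°) = 4073.5617
b = 4096*sin(354°) = -428.1486

4096 cis(354°) = 4073.5617 - 428.1486i


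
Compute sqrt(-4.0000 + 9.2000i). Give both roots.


|z| = sqrt(16+84.64) = 10.0319
sqrt((|z|+a)/2) = sqrt((10.0319+(-4))/2) = sqrt(3.0160) = 1.7367
sqrt((|z|-a)/2) = sqrt((10.0319-(-4))/2) = sqrt(7.0160) = 2.6488

±(1.7367 + 2.6488i) i.e. 1.7367 + 2.6488i and -1.7367 - 2.6488i


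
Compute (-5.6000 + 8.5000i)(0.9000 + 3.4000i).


Real = -5.6*0.9 - 8.5*3.4 = -5.04 - 28.9 = -33.94
Imag = -5.6*3.4 + 0.9*8.5 = -19.04 + 7.65 = -11.39

-33.9400 - 11.3900i


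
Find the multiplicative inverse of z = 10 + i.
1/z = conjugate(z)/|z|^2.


|z|^2 = 100+1 = 101
1/z = (10 - 1i)/101

1/z = 0.0990 - 0.0099i


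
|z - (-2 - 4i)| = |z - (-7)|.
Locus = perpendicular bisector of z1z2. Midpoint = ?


Equal distances means the locus is the perpendicular bisector of z1 and z2.
Midpoint = ((-2+(-7))/2, (-4+0)/2) = (-4.5000, -2.0000)

Perpendicular bisector through (-4.5000, -2.0000)


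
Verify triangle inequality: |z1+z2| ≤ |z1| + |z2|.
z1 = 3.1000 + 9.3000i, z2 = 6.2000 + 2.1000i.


|z1| = sqrt(3.1^2 + 9.3^2) = sqrt(96.1) = 9.8031
|z2| = sqrt(6.2^2 + 2.1^2) = sqrt(42.85) = 6.5460
z1+z2 = 9.3000 + 11.4000i
|z1+z2| = sqrt(216.45) = 14.7122
|z1|+|z2| = 9.8031 + 6.5460 = 16.3491

|z1+z2| = 14.7122 ≤ |z1|+|z2| = 16.3491 (verified)


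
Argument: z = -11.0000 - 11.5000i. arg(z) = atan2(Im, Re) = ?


Re = -11, Im = -11.5
arg = atan2(-11.5, -11) = -133.7270 degrees

arg(z) = -133.7270 degrees


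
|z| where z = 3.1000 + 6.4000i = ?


|z| = sqrt(3.1^2 + 6.4^2) = sqrt(9.61 + 40.96) = sqrt(50.57) = 7.1113

|z| = 7.1113


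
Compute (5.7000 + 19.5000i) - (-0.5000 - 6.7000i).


Real: 5.7 + 0.5 = 6.2
Imag: 19.5 + 6.7 = 26.2

6.2000 + 26.2000i


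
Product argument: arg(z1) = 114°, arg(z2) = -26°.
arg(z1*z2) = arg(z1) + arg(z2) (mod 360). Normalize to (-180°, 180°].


arg(z1*z2) = 114° - 26° = 88°
Normalized to (-180°, 180°]: 88°

88°


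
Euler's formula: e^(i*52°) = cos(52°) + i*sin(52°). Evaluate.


cos(52°) = 0.6157
sin(52°) = 0.7880

e^(i*52°) = 0.6157 + 0.7880i


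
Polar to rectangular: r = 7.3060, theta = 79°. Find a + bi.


a = 7.3060*cos(79°) = 7.3060*0.19081 = 1.3941
b = 7.3060*sin(79°) = 7.3060*0.98163 = 7.1718

1.3941 + 7.1718i


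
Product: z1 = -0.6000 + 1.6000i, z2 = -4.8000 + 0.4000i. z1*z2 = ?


Real = -0.6*(-4.8) - 1.6*0.4 = 2.88 - 0.64 = 2.24
Imag = -0.6*0.4 - (4.8)*1.6 = -0.24 - (7.68) = -7.92

2.2400 - 7.9200i


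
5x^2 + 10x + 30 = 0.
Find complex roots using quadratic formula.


disc = 10^2 - 4*5*30 = 100 - 600 = -500
sqrt(|disc|) = sqrt(500) = 22.3607
Real part = -10/(2*5) = -1.0000
Imag part = 22.3607/(2*5) = 2.2361

-1.0000 ± 2.2361i


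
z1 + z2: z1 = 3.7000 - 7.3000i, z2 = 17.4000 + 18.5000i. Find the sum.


Real: 3.7 + 17.4 = 21.1
Imag: -7.3 + 18.5 = 11.2

21.1000 + 11.2000i


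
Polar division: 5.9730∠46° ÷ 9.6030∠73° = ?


r = 5.9730 / 9.6030 = 0.6220
theta = 46° - 73° = -27° = 333° (mod 360)

0.6220 cis(333°)


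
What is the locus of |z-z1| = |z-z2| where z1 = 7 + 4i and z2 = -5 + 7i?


Equal distances means the locus is the perpendicular bisector of z1 and z2.
Midpoint = ((7+(-5))/2, (4+7)/2) = (1.0000, 5.5000)

Perpendicular bisector through (1.0000, 5.5000)


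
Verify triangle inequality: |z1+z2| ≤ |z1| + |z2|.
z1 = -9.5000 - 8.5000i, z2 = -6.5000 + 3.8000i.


|z1| = sqrt((-9.5)^2 + (-8.5)^2) = sqrt(162.5) = 12.7475
|z2| = sqrt((-6.5)^2 + 3.8^2) = sqrt(56.69) = 7.5293
z1+z2 = -16.0000 - 4.7000i
|z1+z2| = sqrt(278.09) = 16.6760
|z1|+|z2| = 12.7475 + 7.5293 = 20.2768

|z1+z2| = 16.6760 ≤ |z1|+|z2| = 20.2768 (verified)


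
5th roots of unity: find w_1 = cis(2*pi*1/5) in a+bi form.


Angle = 360*1/5 = 72°
a = cos(72°) = 0.3090
b = sin(72°) = 0.9511

0.3090 + 0.9511i


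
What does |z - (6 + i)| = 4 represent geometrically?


|z - z0| = r is a circle with center z0 and radius r.
Center = (6, 1), radius = 4

Circle with center (6, 1) and radius 4


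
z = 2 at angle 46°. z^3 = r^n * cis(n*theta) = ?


r^3 = 2^3 = 8
n*theta = 3*46° = 138° = 138° (mod 360)
a = 8*cos(138°) = -5.9452
b = 8*sin(138°) = 5.3530

8 cis(138°) = -5.9452 + 5.3530i


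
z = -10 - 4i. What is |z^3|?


|z| = sqrt(100+16) = sqrt(116) = 10.7703
|z^3| = |z|^3 = (sqrt(116))^3 = 116*sqrt(116)

|z^3| = 116*sqrt(116) ≈ 1249.3582


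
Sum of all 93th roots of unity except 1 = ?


With w = e^(2*pi*i/93), all 93 of the 93th roots of unity w^0 = 1, w, ..., w^(92) sum to 0: 1 + w + ... + w^(92) = (1 - w^93)/(1 - w) = 0 since w^93 = 1, w ≠ 1.
Removing the root 1: w + w^2 + ... + w^(92) = 0 - 1 = -1

Sum = -1


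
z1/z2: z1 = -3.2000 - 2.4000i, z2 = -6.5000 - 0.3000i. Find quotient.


Conjugate of z2 = -6.5000 + 0.3000i
Numerator: (-3.2000 - 2.4000i)(-6.5000 + 0.3000i) = 21.5200 + 14.6400i
Denominator: (-6.5)^2 + (-0.3)^2 = 42.34
Result = (21.5200 + 14.6400i)/42.34

0.5083 + 0.3458i


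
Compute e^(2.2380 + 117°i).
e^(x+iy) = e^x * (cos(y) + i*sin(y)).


e^2.2380 = 9.3746
cos(117°) = -0.45399
sin(117°) = 0.891
Real = 9.3746*(-0.45399) = -4.2560
Imag = 9.3746*0.891 = 8.3528

-4.2560 + 8.3528i


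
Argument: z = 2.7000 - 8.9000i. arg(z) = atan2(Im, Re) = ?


Re = 2.7, Im = -8.9
arg = atan2(-8.9, 2.7) = -73.1237 degrees

arg(z) = -73.1237 degrees


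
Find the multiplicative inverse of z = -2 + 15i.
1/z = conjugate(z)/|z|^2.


|z|^2 = 4+225 = 229
1/z = (-2 - 15i)/229

1/z = -0.0087 - 0.0655i


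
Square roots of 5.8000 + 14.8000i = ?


|z| = sqrt(33.64+219.04) = 15.8959
sqrt((|z|+a)/2) = sqrt((15.8959+5.8)/2) = sqrt(10.8480) = 3.2936
sqrt((|z|-a)/2) = sqrt((15.8959-5.8)/2) = sqrt(5.0480) = 2.2468

±(3.2936 + 2.2468i) i.e. 3.2936 + 2.2468i and -3.2936 - 2.2468i


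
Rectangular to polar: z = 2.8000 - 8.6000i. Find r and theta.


r = sqrt(7.84+73.96) = sqrt(81.8) = 9.0443
theta = atan2(-8.6, 2.8) = -71.9657 degrees

r = 9.0443, theta = -71.9657 degrees


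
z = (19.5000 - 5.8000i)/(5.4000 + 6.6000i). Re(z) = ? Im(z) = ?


Multiply by conjugate: (19.5000 - 5.8000i)(5.4000 - 6.6000i) / (5.4^2 + 6.6^2)
Numerator real = 19.5*5.4 - (5.8)*6.6 = 67.02
Numerator imag = -5.8*5.4 - 19.5*6.6 = -160.02
Denominator = 72.72
Re(z) = 67.02/72.72 = 0.9216
Im(z) = -160.02/72.72 = -2.2005

Re(z) = 0.9216, Im(z) = -2.2005


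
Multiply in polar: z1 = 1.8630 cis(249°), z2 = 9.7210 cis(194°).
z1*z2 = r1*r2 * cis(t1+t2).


r = 1.8630 * 9.7210 = 18.1102
theta = 249° + 194° = 443° = 83° (mod 360)

18.1102 cis(83°)


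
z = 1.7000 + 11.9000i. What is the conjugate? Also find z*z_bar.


z_bar = 1.7000 - 11.9000i
z*z_bar = 1.7^2 + 11.9^2 = 2.89 + 141.61 = 144.5

z_bar = 1.7000 - 11.9000i, z*z_bar = 144.5


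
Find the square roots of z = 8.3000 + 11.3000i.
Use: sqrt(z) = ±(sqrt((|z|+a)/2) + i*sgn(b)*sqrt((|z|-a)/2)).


|z| = sqrt(68.89+127.69) = 14.0207
sqrt((|z|+a)/2) = sqrt((14.0207+8.3)/2) = sqrt(11.1603) = 3.3407
sqrt((|z|-a)/2) = sqrt((14.0207-8.3)/2) = sqrt(2.8603) = 1.6913

±(3.3407 + 1.6913i) i.e. 3.3407 + 1.6913i and -3.3407 - 1.6913i


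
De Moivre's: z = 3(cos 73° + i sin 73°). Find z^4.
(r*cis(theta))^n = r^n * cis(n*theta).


r^4 = 3^4 = 81
n*theta = 4*73° = 292° = 292° (mod 360)
a = 81*cos(292°) = 30.3431
b = 81*sin(292°) = -75.1019

81 cis(292°) = 30.3431 - 75.1019i


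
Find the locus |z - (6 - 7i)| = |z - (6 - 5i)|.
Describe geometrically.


Equal distances means the locus is the perpendicular bisector of z1 and z2.
Midpoint = ((6+6)/2, (-7+(-5))/2) = (6.0000, -6.0000)

Perpendicular bisector through (6.0000, -6.0000)


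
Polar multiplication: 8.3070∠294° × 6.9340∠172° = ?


r = 8.3070 * 6.9340 = 57.6007
theta = 294° + 172° = 466° = 106° (mod 360)

57.6007 cis(106°)


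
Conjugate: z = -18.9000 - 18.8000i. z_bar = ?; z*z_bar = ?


z_bar = -18.9000 + 18.8000i
z*z_bar = (-18.9)^2 + (-18.8)^2 = 357.21 + 353.44 = 710.65

z_bar = -18.9000 + 18.8000i, z*z_bar = 710.65


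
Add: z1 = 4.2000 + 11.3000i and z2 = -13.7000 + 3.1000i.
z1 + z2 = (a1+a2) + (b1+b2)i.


Real: 4.2 - 13.7 = -9.5
Imag: 11.3 + 3.1 = 14.4

-9.5000 + 14.4000i


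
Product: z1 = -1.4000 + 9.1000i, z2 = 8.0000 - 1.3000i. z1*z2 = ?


Real = -1.4*8 - 9.1*(-1.3) = -11.2 - (-11.83) = 0.63
Imag = -1.4*(-1.3) + 8*9.1 = 1.82 + 72.8 = 74.62

0.6300 + 74.6200i


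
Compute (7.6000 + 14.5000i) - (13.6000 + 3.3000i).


Real: 7.6 - 13.6 = -6
Imag: 14.5 - 3.3 = 11.2

-6.0000 + 11.2000i


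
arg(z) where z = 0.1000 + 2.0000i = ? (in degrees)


Re = 0.1, Im = 2
arg = atan2(2, 0.1) = 87.1376 degrees

arg(z) = 87.1376 degrees


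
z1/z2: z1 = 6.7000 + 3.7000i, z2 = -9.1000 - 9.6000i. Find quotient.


Conjugate of z2 = -9.1000 + 9.6000i
Numerator: (6.7000 + 3.7000i)(-9.1000 + 9.6000i) = -96.4900 + 30.6500i
Denominator: (-9.1)^2 + (-9.6)^2 = 174.97
Result = (-96.4900 + 30.6500i)/174.97

-0.5515 + 0.1752i


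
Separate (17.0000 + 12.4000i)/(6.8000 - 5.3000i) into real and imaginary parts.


Multiply by conjugate: (17.0000 + 12.4000i)(6.8000 + 5.3000i) / (6.8^2 + (-5.3)^2)
Numerator real = 17*6.8 + 12.4*(-5.3) = 49.88
Numerator imag = 12.4*6.8 - 17*(-5.3) = 174.42
Denominator = 74.33
Re(z) = 49.88/74.33 = 0.6711
Im(z) = 174.42/74.33 = 2.3466

Re(z) = 0.6711, Im(z) = 2.3466


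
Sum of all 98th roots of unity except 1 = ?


With w = e^(2*pi*i/98), all 98 of the 98th roots of unity w^0 = 1, w, ..., w^(97) sum to 0: 1 + w + ... + w^(97) = (1 - w^98)/(1 - w) = 0 since w^98 = 1, w ≠ 1.
Removing the root 1: w + w^2 + ... + w^(97) = 0 - 1 = -1

Sum = -1


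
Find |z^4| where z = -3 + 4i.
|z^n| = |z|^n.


|z| = sqrt(9+16) = sqrt(25) = 5
|z^4| = |z|^4 = 5^4 = 625

|z^4| = 625


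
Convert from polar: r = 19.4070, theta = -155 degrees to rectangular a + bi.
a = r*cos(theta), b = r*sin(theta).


a = 19.4070*cos(-155°) = 19.4070*(-0.906308) = -17.5887
b = 19.4070*sin(-155°) = 19.4070*(-0.42262) = -8.2018

-17.5887 - 8.2018i


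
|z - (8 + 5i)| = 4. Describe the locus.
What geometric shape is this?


|z - z0| = r is a circle with center z0 and radius r.
Center = (8, 5), radius = 4

Circle with center (8, 5) and radius 4


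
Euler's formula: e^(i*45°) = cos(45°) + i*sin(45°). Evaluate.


cos(45°) = 0.7071
sin(45°) = 0.7071

e^(i*45°) = 0.7071 + 0.7071i


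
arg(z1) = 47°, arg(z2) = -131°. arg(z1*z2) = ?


arg(z1*z2) = 47° - 131° = -84°
Normalized to (-180°, 180°]: -84°

-84°


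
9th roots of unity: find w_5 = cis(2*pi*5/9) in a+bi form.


Angle = 360*5/9 = 200°
a = cos(200°) = -0.9397
b = sin(200°) = -0.3420

-0.9397 - 0.3420i


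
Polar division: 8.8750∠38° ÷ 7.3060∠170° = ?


r = 8.8750 / 7.3060 = 1.2148
theta = 38° - 170° = -132° = 228° (mod 360)

1.2148 cis(228°)


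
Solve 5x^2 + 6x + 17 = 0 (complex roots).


disc = 6^2 - 4*5*17 = 36 - 340 = -304
sqrt(|disc|) = sqrt(304) = 17.4356
Real part = -6/(2*5) = -0.6000
Imag part = 17.4356/(2*5) = 1.7436

-0.6000 ± 1.7436i


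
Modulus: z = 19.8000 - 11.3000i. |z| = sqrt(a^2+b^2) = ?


|z| = sqrt(19.8^2 + (-11.3)^2) = sqrt(392.04 + 127.69) = sqrt(519.73) = 22.7976

|z| = 22.7976


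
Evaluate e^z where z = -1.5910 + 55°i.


e^-1.5910 = 0.20372
cos(55°) = 0.5736
sin(55°) = 0.8192
Real = 0.20372*0.5736 = 0.1169
Imag = 0.20372*0.8192 = 0.1669

0.1169 + 0.1669i


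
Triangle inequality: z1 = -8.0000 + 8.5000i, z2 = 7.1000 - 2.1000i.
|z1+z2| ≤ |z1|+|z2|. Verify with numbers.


|z1| = sqrt((-8)^2 + 8.5^2) = sqrt(136.25) = 11.6726
|z2| = sqrt(7.1^2 + (-2.1)^2) = sqrt(54.82) = 7.4041
z1+z2 = -0.9000 + 6.4000i
|z1+z2| = sqrt(41.77) = 6.4630
|z1|+|z2| = 11.6726 + 7.4041 = 19.0767

|z1+z2| = 6.4630 ≤ |z1|+|z2| = 19.0767 (verified)


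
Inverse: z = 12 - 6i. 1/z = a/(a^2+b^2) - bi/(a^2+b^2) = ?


|z|^2 = 144+36 = 180
1/z = (12 + 6i)/180

1/z = 0.0667 + 0.0333i


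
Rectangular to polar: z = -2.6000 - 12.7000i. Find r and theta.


r = sqrt(6.76+161.29) = sqrt(168.05) = 12.9634
theta = atan2(-12.7, -2.6) = -101.5700 degrees

r = 12.9634, theta = -101.5700 degrees


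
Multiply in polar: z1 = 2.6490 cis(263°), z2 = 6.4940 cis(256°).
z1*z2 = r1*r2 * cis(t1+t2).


r = 2.6490 * 6.4940 = 17.2026
theta = 263° + 256° = 519° = 159° (mod 360)

17.2026 cis(159°)


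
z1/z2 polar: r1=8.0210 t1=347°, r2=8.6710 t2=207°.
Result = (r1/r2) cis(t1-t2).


r = 8.0210 / 8.6710 = 0.9250
theta = 347° - 207° = 140° = 140° (mod 360)

0.9250 cis(140°)


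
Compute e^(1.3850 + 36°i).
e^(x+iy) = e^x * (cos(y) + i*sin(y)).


e^1.3850 = 3.9948
cos(36°) = 0.80902
sin(36°) = 0.5878
Real = 3.9948*0.80902 = 3.2319
Imag = 3.9948*0.5878 = 2.3481

3.2319 + 2.3481i


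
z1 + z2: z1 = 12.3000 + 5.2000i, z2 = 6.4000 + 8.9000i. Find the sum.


Real: 12.3 + 6.4 = 18.7
Imag: 5.2 + 8.9 = 14.1

18.7000 + 14.1000i


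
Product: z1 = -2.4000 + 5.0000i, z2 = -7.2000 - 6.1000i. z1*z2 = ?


Real = -2.4*(-7.2) - 5*(-6.1) = 17.28 - (-30.5) = 47.78
Imag = -2.4*(-6.1) - (7.2)*5 = 14.64 - (36) = -21.36

47.7800 - 21.3600i


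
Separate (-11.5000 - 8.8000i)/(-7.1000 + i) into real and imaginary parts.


Multiply by conjugate: (-11.5000 - 8.8000i)(-7.1000 - i) / ((-7.1)^2 + 1^2)
Numerator real = -11.5*(-7.1) - (8.8)*1 = 72.85
Numerator imag = -8.8*(-7.1) - (-11.5)*1 = 73.98
Denominator = 51.41
Re(z) = 72.85/51.41 = 1.4170
Im(z) = 73.98/51.41 = 1.4390

Re(z) = 1.4170, Im(z) = 1.4390


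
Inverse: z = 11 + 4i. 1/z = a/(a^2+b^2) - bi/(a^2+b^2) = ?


|z|^2 = 121+16 = 137
1/z = (11 - 4i)/137

1/z = 0.0803 - 0.0292i


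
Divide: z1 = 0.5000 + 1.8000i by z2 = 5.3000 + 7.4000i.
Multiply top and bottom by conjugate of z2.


Conjugate of z2 = 5.3000 - 7.4000i
Numerator: (0.5000 + 1.8000i)(5.3000 - 7.4000i) = 15.9700 + 5.8400i
Denominator: 5.3^2 + 7.4^2 = 82.85
Result = (15.9700 + 5.8400i)/82.85

0.1928 + 0.0705i


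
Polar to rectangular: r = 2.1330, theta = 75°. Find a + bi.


a = 2.1330*cos(75°) = 2.1330*0.25882 = 0.5521
b = 2.1330*sin(75°) = 2.1330*0.9659 = 2.0603

0.5521 + 2.0603i


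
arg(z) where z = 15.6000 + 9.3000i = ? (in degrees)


Re = 15.6, Im = 9.3
arg = atan2(9.3, 15.6) = 30.8014 degrees

arg(z) = 30.8014 degrees


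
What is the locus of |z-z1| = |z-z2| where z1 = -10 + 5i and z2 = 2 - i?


Equal distances means the locus is the perpendicular bisector of z1 and z2.
Midpoint = ((-10+2)/2, (5+(-1))/2) = (-4.0000, 2.0000)

Perpendicular bisector through (-4.0000, 2.0000)


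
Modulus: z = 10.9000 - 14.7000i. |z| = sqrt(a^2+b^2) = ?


|z| = sqrt(10.9^2 + (-14.7)^2) = sqrt(118.81 + 216.09) = sqrt(334.9) = 18.3003

|z| = 18.3003


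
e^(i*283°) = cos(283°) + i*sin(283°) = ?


cos(283°) = 0.2250
sin(283°) = -0.9744

e^(i*283°) = 0.2250 - 0.9744i


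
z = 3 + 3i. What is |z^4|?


|z| = sqrt(9+9) = sqrt(18) = 4.2426
|z^4| = |z|^4 = (sqrt(18))^4 = 18^2 = 324

|z^4| = 324


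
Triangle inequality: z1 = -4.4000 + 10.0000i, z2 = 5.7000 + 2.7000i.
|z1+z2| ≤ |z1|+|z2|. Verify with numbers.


|z1| = sqrt((-4.4)^2 + 10^2) = sqrt(119.36) = 10.9252
|z2| = sqrt(5.7^2 + 2.7^2) = sqrt(39.78) = 6.3071
z1+z2 = 1.3000 + 12.7000i
|z1+z2| = sqrt(162.98) = 12.7664
|z1|+|z2| = 10.9252 + 6.3071 = 17.2323

|z1+z2| = 12.7664 ≤ |z1|+|z2| = 17.2323 (verified)


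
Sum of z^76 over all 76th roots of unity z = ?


The roots are w_k = w^k with w = e^(2*pi*i/76), and (w^k)^76 = (w^76)^k.
So S = 1 + u + u^2 + ... + u^(75) with u = w^76.
76 = 1*76 + 0, so 76 is a multiple of 76 and u = (w^76)^1 = 1.
Every one of the 76 terms equals 1: S = 76

S = 76


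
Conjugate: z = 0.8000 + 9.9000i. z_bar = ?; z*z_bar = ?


z_bar = 0.8000 - 9.9000i
z*z_bar = 0.8^2 + 9.9^2 = 0.64 + 98.01 = 98.65

z_bar = 0.8000 - 9.9000i, z*z_bar = 98.65


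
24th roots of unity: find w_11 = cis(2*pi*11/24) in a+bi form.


Angle = 360*11/24 = 165°
a = cos(165°) = -0.9659
b = sin(165°) = 0.2588

-0.9659 + 0.2588i


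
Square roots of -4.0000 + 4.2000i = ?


|z| = sqrt(16+17.64) = 5.8000
sqrt((|z|+a)/2) = sqrt((5.8000+(-4))/2) = sqrt(0.9000) = 0.9487
sqrt((|z|-a)/2) = sqrt((5.8000-(-4))/2) = sqrt(4.9000) = 2.2136

±(0.9487 + 2.2136i) i.e. 0.9487 + 2.2136i and -0.9487 - 2.2136i


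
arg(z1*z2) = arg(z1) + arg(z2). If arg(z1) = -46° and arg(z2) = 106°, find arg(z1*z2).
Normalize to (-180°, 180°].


arg(z1*z2) = -46° + 106° = 60°
Normalized to (-180°, 180°]: 60°

60°


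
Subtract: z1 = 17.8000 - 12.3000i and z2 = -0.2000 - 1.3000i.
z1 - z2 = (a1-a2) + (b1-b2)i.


Real: 17.8 + 0.2 = 18
Imag: -12.3 + 1.3 = -11

18.0000 - 11.0000i


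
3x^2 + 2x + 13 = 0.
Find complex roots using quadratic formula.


disc = 2^2 - 4*3*13 = 4 - 156 = -152
sqrt(|disc|) = sqrt(152) = 12.3288
Real part = -2/(2*3) = -0.3333
Imag part = 12.3288/(2*3) = 2.0548

-0.3333 ± 2.0548i


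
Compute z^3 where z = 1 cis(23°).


r^3 = 1^3 = 1
n*theta = 3*23° = 69° = 69° (mod 360)
a = 1*cos(69°) = 0.3584
b = 1*sin(69°) = 0.9336

1 cis(69°) = 0.3584 + 0.9336i


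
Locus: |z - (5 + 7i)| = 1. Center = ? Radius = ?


|z - z0| = r is a circle with center z0 and radius r.
Center = (5, 7), radius = 1

Circle with center (5, 7) and radius 1


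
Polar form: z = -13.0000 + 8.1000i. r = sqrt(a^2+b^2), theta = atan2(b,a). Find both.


r = sqrt(169+65.61) = sqrt(234.61) = 15.3170
theta = atan2(8.1, -13) = 148.0739 degrees

r = 15.3170, theta = 148.0739 degrees


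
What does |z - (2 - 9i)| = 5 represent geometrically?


|z - z0| = r is a circle with center z0 and radius r.
Center = (2, -9), radius = 5

Circle with center (2, -9) and radius 5


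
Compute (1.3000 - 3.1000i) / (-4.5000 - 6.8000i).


Conjugate of z2 = -4.5000 + 6.8000i
Numerator: (1.3000 - 3.1000i)(-4.5000 + 6.8000i) = 15.2300 + 22.7900i
Denominator: (-4.5)^2 + (-6.8)^2 = 66.49
Result = (15.2300 + 22.7900i)/66.49

0.2291 + 0.3428i


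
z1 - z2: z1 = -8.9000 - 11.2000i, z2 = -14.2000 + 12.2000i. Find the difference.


Real: -8.9 + 14.2 = 5.3
Imag: -11.2 - 12.2 = -23.4

5.3000 - 23.4000i


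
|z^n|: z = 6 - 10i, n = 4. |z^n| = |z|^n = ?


|z| = sqrt(36+100) = sqrt(136) = 11.6619
|z^4| = |z|^4 = (sqrt(136))^4 = 136^2 = 18496

|z^4| = 18496


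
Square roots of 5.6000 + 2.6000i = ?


|z| = sqrt(31.36+6.76) = 6.1741
sqrt((|z|+a)/2) = sqrt((6.1741+5.6)/2) = sqrt(5.8871) = 2.4263
sqrt((|z|-a)/2) = sqrt((6.1741-5.6)/2) = sqrt(0.2871) = 0.5358

±(2.4263 + 0.5358i) i.e. 2.4263 + 0.5358i and -2.4263 - 0.5358i


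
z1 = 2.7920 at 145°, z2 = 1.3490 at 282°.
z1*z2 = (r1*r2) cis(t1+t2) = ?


r = 2.7920 * 1.3490 = 3.7664
theta = 145° + 282° = 427° = 67° (mod 360)

3.7664 cis(67°)


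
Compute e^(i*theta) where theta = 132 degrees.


cos(132°) = -0.6691
sin(132°) = 0.7431

e^(i*132°) = -0.6691 + 0.7431i


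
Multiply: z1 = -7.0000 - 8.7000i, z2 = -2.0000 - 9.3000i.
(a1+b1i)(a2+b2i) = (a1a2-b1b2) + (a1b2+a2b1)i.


Real = -7*(-2) - (-8.7)*(-9.3) = 14 - 80.91 = -66.91
Imag = -7*(-9.3) - (2)*(-8.7) = 65.1 + 17.4 = 82.5

-66.9100 + 82.5000i


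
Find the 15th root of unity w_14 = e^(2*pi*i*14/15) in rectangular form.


Angle = 360*14/15 = 336°
a = cos(336°) = 0.9135
b = sin(336°) = -0.4067

0.9135 - 0.4067i


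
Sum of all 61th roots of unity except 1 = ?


With w = e^(2*pi*i/61), all 61 of the 61th roots of unity w^0 = 1, w, ..., w^(60) sum to 0: 1 + w + ... + w^(60) = (1 - w^61)/(1 - w) = 0 since w^61 = 1, w ≠ 1.
Removing the root 1: w + w^2 + ... + w^(60) = 0 - 1 = -1

Sum = -1


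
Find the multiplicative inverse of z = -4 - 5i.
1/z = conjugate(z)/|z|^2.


|z|^2 = 16+25 = 41
1/z = (-4 + 5i)/41

1/z = -0.0976 + 0.1220i


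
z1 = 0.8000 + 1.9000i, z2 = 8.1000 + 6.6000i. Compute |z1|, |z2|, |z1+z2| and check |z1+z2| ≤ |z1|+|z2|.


|z1| = sqrt(0.8^2 + 1.9^2) = sqrt(4.25) = 2.0616
|z2| = sqrt(8.1^2 + 6.6^2) = sqrt(109.17) = 10.4484
z1+z2 = 8.9000 + 8.5000i
|z1+z2| = sqrt(151.46) = 12.3069
|z1|+|z2| = 2.0616 + 10.4484 = 12.5100

|z1+z2| = 12.3069 ≤ |z1|+|z2| = 12.5100 (verified)


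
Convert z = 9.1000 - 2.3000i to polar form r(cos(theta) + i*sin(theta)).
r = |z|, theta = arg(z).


r = sqrt(82.81+5.29) = sqrt(88.1) = 9.3862
theta = atan2(-2.3, 9.1) = -14.1843 degrees

r = 9.3862, theta = -14.1843 degrees


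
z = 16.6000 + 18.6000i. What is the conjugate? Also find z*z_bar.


z_bar = 16.6000 - 18.6000i
z*z_bar = 16.6^2 + 18.6^2 = 275.56 + 345.96 = 621.52

z_bar = 16.6000 - 18.6000i, z*z_bar = 621.52


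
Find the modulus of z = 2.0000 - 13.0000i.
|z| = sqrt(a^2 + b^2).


|z| = sqrt(2^2 + (-13)^2) = sqrt(4 + 169) = sqrt(173) = 13.1529

|z| = 13.1529


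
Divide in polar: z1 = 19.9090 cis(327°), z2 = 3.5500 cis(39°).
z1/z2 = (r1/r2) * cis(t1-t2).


r = 19.9090 / 3.5500 = 5.6082
theta = 327° - 39° = 288° = 288° (mod 360)

5.6082 cis(288°)


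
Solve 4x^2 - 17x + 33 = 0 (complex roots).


disc = (-17)^2 - 4*4*33 = 289 - 528 = -239
sqrt(|disc|) = sqrt(239) = 15.4596
Real part = 17/(2*4) = 2.1250
Imag part = 15.4596/(2*4) = 1.9325

2.1250 ± 1.9325i


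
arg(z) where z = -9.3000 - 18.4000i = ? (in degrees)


Re = -9.3, Im = -18.4
arg = atan2(-18.4, -9.3) = -116.8136 degrees

arg(z) = -116.8136 degrees


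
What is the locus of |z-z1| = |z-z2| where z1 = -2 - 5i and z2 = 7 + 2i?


Equal distances means the locus is the perpendicular bisector of z1 and z2.
Midpoint = ((-2+7)/2, (-5+2)/2) = (2.5000, -1.5000)

Perpendicular bisector through (2.5000, -1.5000)


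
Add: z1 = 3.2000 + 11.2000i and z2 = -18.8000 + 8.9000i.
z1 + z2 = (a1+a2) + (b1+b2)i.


Real: 3.2 - 18.8 = -15.6
Imag: 11.2 + 8.9 = 20.1

-15.6000 + 20.1000i


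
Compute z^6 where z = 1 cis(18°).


r^6 = 1^6 = 1
n*theta = 6*18° = 108° = 108° (mod 360)
a = 1*cos(108°) = -0.3090
b = 1*sin(108°) = 0.9511

1 cis(108°) = -0.3090 + 0.9511i


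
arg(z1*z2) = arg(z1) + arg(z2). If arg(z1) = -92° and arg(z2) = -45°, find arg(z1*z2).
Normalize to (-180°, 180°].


arg(z1*z2) = -92° - 45° = -137°
Normalized to (-180°, 180°]: -137°

-137°


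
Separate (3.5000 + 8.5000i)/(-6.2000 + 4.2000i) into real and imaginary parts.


Multiply by conjugate: (3.5000 + 8.5000i)(-6.2000 - 4.2000i) / ((-6.2)^2 + 4.2^2)
Numerator real = 3.5*(-6.2) + 8.5*4.2 = 14
Numerator imag = 8.5*(-6.2) - 3.5*4.2 = -67.4
Denominator = 56.08
Re(z) = 14/56.08 = 0.2496
Im(z) = -67.4/56.08 = -1.2019

Re(z) = 0.2496, Im(z) = -1.2019


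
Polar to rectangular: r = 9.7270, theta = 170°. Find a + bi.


a = 9.7270*cos(170°) = 9.7270*(-0.98481) = -9.5792
b = 9.7270*sin(170°) = 9.7270*0.17365 = 1.6891

-9.5792 + 1.6891i


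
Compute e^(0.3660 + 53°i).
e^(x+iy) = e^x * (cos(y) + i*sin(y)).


e^0.3660 = 1.4420
cos(53°) = 0.6018
sin(53°) = 0.7986
Real = 1.4420*0.6018 = 0.8678
Imag = 1.4420*0.7986 = 1.1516

0.8678 + 1.1516i


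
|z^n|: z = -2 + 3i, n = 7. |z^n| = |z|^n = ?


|z| = sqrt(4+9) = sqrt(13) = 3.6056
|z^7| = |z|^7 = (sqrt(13))^7 = 13^3 * sqrt(13) = 2197*sqrt(13)

|z^7| = 2197*sqrt(13) ≈ 7921.3962


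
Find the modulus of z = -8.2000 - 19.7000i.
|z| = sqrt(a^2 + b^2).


|z| = sqrt((-8.2)^2 + (-19.7)^2) = sqrt(67.24 + 388.09) = sqrt(455.33) = 21.3385

|z| = 21.3385


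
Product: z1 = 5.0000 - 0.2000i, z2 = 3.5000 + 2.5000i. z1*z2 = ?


Real = 5*3.5 - (-0.2)*2.5 = 17.5 - (-0.5) = 18
Imag = 5*2.5 + 3.5*(-0.2) = 12.5 - (0.7) = 11.8

18.0000 + 11.8000i


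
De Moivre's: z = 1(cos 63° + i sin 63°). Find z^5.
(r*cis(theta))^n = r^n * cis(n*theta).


r^5 = 1^5 = 1
n*theta = 5*63° = 315° = 315° (mod 360)
a = 1*cos(315°) = 0.7071
b = 1*sin(315°) = -0.7071

1 cis(315°) = 0.7071 - 0.7071i


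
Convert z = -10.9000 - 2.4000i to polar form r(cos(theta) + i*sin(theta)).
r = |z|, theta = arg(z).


r = sqrt(118.81+5.76) = sqrt(124.57) = 11.1611
theta = atan2(-2.4, -10.9) = -167.5826 degrees

r = 11.1611, theta = -167.5826 degrees


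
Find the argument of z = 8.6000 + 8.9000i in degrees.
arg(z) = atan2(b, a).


Re = 8.6, Im = 8.9
arg = atan2(8.9, 8.6) = 45.9821 degrees

arg(z) = 45.9821 degrees


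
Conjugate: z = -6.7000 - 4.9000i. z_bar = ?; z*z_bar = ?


z_bar = -6.7000 + 4.9000i
z*z_bar = (-6.7)^2 + (-4.9)^2 = 44.89 + 24.01 = 68.9

z_bar = -6.7000 + 4.9000i, z*z_bar = 68.9


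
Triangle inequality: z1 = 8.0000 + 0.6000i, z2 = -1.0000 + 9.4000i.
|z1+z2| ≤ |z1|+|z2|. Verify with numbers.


|z1| = sqrt(8^2 + 0.6^2) = sqrt(64.36) = 8.0225
|z2| = sqrt((-1)^2 + 9.4^2) = sqrt(89.36) = 9.4530
z1+z2 = 7.0000 + 10.0000i
|z1+z2| = sqrt(149) = 12.2066
|z1|+|z2| = 8.0225 + 9.4530 = 17.4755

|z1+z2| = 12.2066 ≤ |z1|+|z2| = 17.4755 (verified)


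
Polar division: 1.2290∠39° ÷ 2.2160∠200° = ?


r = 1.2290 / 2.2160 = 0.5546
theta = 39° - 200° = -161° = 199° (mod 360)

0.5546 cis(199°)


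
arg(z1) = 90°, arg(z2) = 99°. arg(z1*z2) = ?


arg(z1*z2) = 90° + 99° = 189°
Normalized to (-180°, 180°]: -171°

-171°


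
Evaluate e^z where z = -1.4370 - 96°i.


e^-1.4370 = 0.2376
cos(-96°) = -0.1045
sin(-96°) = -0.9945
Real = 0.2376*(-0.1045) = -0.0248
Imag = 0.2376*(-0.9945) = -0.2363

-0.0248 - 0.2363i


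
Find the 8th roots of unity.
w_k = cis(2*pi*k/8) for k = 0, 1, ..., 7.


The 8th roots of unity are cis(360k/8°) for k=0..7
Angle step = 360/8 = 45°
Primitive root: cis(45°)
Primitive root = 0.7071 + 0.7071i

8 roots at angles: 0°, 45°, 90°, 135°, 180°, 225°, 270°, 315°


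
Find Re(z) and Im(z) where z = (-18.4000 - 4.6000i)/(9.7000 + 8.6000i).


Multiply by conjugate: (-18.4000 - 4.6000i)(9.7000 - 8.6000i) / (9.7^2 + 8.6^2)
Numerator real = -18.4*9.7 - (4.6)*8.6 = -218.04
Numerator imag = -4.6*9.7 - (-18.4)*8.6 = 113.62
Denominator = 168.05
Re(z) = -218.04/168.05 = -1.2975
Im(z) = 113.62/168.05 = 0.6761

Re(z) = -1.2975, Im(z) = 0.6761


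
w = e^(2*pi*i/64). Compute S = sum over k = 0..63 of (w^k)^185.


The roots are w_k = w^k with w = e^(2*pi*i/64), and (w^k)^185 = (w^185)^k.
So S = 1 + u + u^2 + ... + u^(63) with u = w^185.
185 = 2*64 + 57, so 185 is not a multiple of 64: u = (w^64)^2 * w^57 = w^57 ≠ 1 (w is a primitive 64th root), while u^64 = (w^64)^185 = 1.
Geometric series: S = (1 - u^64)/(1 - u) = (1 - 1)/(1 - u) = 0

S = 0


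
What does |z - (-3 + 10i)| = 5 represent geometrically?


|z - z0| = r is a circle with center z0 and radius r.
Center = (-3, 10), radius = 5

Circle with center (-3, 10) and radius 5


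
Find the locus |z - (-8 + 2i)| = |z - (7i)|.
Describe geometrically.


Equal distances means the locus is the perpendicular bisector of z1 and z2.
Midpoint = ((-8+0)/2, (2+7)/2) = (-4.0000, 4.5000)

Perpendicular bisector through (-4.0000, 4.5000)


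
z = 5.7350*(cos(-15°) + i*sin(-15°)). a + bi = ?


a = 5.7350*cos(-15°) = 5.7350*0.96593 = 5.5396
b = 5.7350*sin(-15°) = 5.7350*(-0.25882) = -1.4843

5.5396 - 1.4843i


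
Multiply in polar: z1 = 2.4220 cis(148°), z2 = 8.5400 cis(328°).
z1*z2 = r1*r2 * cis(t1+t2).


r = 2.4220 * 8.5400 = 20.6839
theta = 148° + 328° = 476° = 116° (mod 360)

20.6839 cis(116°)
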